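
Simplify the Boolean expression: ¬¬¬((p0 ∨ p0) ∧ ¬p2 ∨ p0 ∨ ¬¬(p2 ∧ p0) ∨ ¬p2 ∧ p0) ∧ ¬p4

¬¬¬((p0 ∨ p0) ∧ ¬p2 ∨ p0 ∨ ¬¬(p2 ∧ p0) ∨ ¬p2 ∧ p0) ∧ ¬p4
= ¬¬¬((p0 ∨ p0) ∧ ¬p2 ∨ p0 ∨ p2 ∧ p0 ∨ ¬p2 ∧ p0) ∧ ¬p4   (double negation)
= ¬¬¬((p0 ∨ p0) ∧ ¬p2 ∨ p0 ∨ p0) ∧ ¬p4   (distribution)
= ¬¬¬(p0 ∨ p0) ∧ ¬p4   (absorption)
= ¬(p0 ∨ p0) ∧ ¬p4   (double negation)
= ¬p0 ∧ ¬p4   (idempotence)

¬p0 ∧ ¬p4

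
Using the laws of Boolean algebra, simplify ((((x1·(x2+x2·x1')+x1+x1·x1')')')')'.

x1

((((x1·(x2+x2·x1')+x1+x1·x1')')')')'
= ((((x1·x2+x1+x1·x1')')')')'
= ((((x1·x2+x1)')')')'
= ((x1·x2+x1)')'
= x1·x2+x1
= x1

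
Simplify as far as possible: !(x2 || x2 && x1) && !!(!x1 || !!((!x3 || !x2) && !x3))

!(x2 || x2 && x1) && !!(!x1 || !!((!x3 || !x2) && !x3))
= !(x2 || x2 && x1) && !!(!x1 || (!x3 || !x2) && !x3)   — double negation
= !(x2 || x2 && x1) && !!(!x1 || !x3)   — absorption
= !x2 && !!(!x1 || !x3)   — absorption
= !x2 && (!x1 || !x3)   — double negation

!x2 && (!x1 || !x3)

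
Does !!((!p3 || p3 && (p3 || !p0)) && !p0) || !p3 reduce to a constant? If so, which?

no

!!((!p3 || p3 && (p3 || !p0)) && !p0) || !p3
= !!((!p3 || p3) && !p0) || !p3   (absorption)
= !!!p0 || !p3   (complement / identity)
= !p0 || !p3   (double negation)
This depends on p0, p3, so it is not a constant.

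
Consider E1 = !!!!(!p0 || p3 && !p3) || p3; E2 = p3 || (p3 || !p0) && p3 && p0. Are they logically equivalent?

E1: !!!!(!p0 || p3 && !p3) || p3
    = !!(!p0 || p3 && !p3) || p3   (double negation)
    = !!!p0 || p3   (complement / identity)
    = !p0 || p3   (double negation)
E2: p3 || (p3 || !p0) && p3 && p0
    = p3 || p3 && p0   (absorption)
    = p3   (absorption)
These differ: at p0=0, p3=0, E1 = 1 but E2 = 0.

No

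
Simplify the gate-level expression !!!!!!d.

d

!!!!!!d
= !!!!d
= !!d
= d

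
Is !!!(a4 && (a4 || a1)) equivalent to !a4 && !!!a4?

E1: !!!(a4 && (a4 || a1))
    = !!!a4   [absorption]
    = !a4   [double negation]
E2: !a4 && !!!a4
    = !a4 && !a4   [double negation]
    = !a4   [idempotence]
Both reduce to !a4, so they are equivalent.

Yes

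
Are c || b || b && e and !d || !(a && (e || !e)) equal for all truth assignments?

E1: c || b || b && e
    = c || b   (absorption)
E2: !d || !(a && (e || !e))
    = !d || !a   (complement / identity)
These differ: at a=0, b=0, c=0, d=0, e=0, E1 = 0 but E2 = 1.

No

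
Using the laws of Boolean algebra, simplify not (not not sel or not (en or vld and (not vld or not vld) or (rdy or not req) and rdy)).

not (not not sel or not (en or vld and (not vld or not vld) or (rdy or not req) and rdy))
= not sel and (en or vld and (not vld or not vld) or (rdy or not req) and rdy)
= not sel and (en or vld and not vld or (rdy or not req) and rdy)
= not sel and (en or vld and not vld or rdy)
= not sel and (en or rdy)

not sel and (en or rdy)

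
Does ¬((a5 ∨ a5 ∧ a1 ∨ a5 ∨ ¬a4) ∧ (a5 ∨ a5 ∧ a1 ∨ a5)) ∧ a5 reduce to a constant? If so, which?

yes, False

¬((a5 ∨ a5 ∧ a1 ∨ a5 ∨ ¬a4) ∧ (a5 ∨ a5 ∧ a1 ∨ a5)) ∧ a5
= ¬(a5 ∨ a5 ∧ a1 ∨ a5) ∧ a5   (absorption)
= ¬(a5 ∨ a5) ∧ a5   (absorption)
= ¬a5 ∧ a5   (idempotence)
= False   (complement)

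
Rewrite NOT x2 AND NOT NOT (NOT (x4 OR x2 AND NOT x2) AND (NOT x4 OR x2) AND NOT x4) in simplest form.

NOT x2 AND NOT NOT (NOT (x4 OR x2 AND NOT x2) AND (NOT x4 OR x2) AND NOT x4)
= NOT x2 AND NOT NOT (NOT x4 AND (NOT x4 OR x2) AND NOT x4)   [complement / identity]
= NOT x2 AND NOT NOT (NOT x4 AND NOT x4)   [absorption]
= NOT x2 AND NOT x4 AND NOT x4   [double negation]
= NOT x2 AND NOT x4   [idempotence]

NOT x2 AND NOT x4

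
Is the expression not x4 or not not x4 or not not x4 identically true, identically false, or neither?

not x4 or not not x4 or not not x4
= not x4 or not not x4   (idempotence)
= not x4 or x4   (double negation)
= True   (complement)

identically true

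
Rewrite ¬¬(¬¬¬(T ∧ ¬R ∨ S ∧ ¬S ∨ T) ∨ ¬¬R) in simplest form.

¬¬(¬¬¬(T ∧ ¬R ∨ S ∧ ¬S ∨ T) ∨ ¬¬R)
= ¬¬(¬¬¬(T ∧ ¬R ∨ T) ∨ ¬¬R)
= ¬¬(¬¬¬T ∨ ¬¬R)
= ¬¬(¬¬¬T ∨ R)
= ¬¬(¬T ∨ R)
= ¬T ∨ R

¬T ∨ R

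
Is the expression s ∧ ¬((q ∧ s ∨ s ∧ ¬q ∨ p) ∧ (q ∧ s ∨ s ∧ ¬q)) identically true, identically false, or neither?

identically false

s ∧ ¬((q ∧ s ∨ s ∧ ¬q ∨ p) ∧ (q ∧ s ∨ s ∧ ¬q))
= s ∧ ¬(q ∧ s ∨ s ∧ ¬q)   (absorption)
= s ∧ ¬s   (distribution)
= False   (complement)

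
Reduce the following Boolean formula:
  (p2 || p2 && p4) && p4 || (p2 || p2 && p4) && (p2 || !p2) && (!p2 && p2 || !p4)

(p2 || p2 && p4) && p4 || (p2 || p2 && p4) && (p2 || !p2) && (!p2 && p2 || !p4)
= (p2 || p2 && p4) && p4 || (p2 || p2 && p4) && (p2 || !p2) && !p4
= (p2 || p2 && p4) && p4 || (p2 || p2 && p4) && !p4
= p2 || p2 && p4
= p2

p2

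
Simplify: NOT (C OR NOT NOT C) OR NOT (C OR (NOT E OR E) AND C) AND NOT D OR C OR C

TRUE

NOT (C OR NOT NOT C) OR NOT (C OR (NOT E OR E) AND C) AND NOT D OR C OR C
= NOT (C OR NOT NOT C) OR NOT (C OR C) AND NOT D OR C OR C   [complement / identity]
= NOT (C OR C) OR NOT (C OR C) AND NOT D OR C OR C   [double negation]
= NOT (C OR C) OR NOT (C OR C) AND NOT D OR C   [idempotence]
= NOT (C OR C) OR C   [absorption]
= NOT C OR C   [idempotence]
= TRUE   [complement]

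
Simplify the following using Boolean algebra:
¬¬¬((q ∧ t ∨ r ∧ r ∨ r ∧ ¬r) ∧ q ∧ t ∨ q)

¬q

¬¬¬((q ∧ t ∨ r ∧ r ∨ r ∧ ¬r) ∧ q ∧ t ∨ q)
= ¬¬¬((q ∧ t ∨ r) ∧ q ∧ t ∨ q)   (distribution)
= ¬¬¬(q ∧ t ∨ q)   (absorption)
= ¬¬¬q   (absorption)
= ¬q   (double negation)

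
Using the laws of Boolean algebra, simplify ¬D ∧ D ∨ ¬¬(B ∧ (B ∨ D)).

B

¬D ∧ D ∨ ¬¬(B ∧ (B ∨ D))
= ¬¬(B ∧ (B ∨ D))   [complement / identity]
= B ∧ (B ∨ D)   [double negation]
= B   [absorption]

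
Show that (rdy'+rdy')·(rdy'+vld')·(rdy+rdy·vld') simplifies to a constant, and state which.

(rdy'+rdy')·(rdy'+vld')·(rdy+rdy·vld')
= (rdy'·vld'+rdy')·(rdy+rdy·vld')   — distribution
= rdy'·(rdy+rdy·vld')   — absorption
= rdy'·rdy   — absorption
= 0   — complement

0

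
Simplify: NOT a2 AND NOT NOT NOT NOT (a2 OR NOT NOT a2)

FALSE

NOT a2 AND NOT NOT NOT NOT (a2 OR NOT NOT a2)
= NOT a2 AND NOT NOT (a2 OR NOT NOT a2)   [double negation]
= NOT a2 AND NOT NOT (a2 OR a2)   [double negation]
= NOT a2 AND NOT NOT a2   [idempotence]
= NOT a2 AND a2   [double negation]
= FALSE   [complement]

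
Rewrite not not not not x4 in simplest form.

not not not not x4
= not not x4   [double negation]
= x4   [double negation]

x4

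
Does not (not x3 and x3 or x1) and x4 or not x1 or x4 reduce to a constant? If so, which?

no

not (not x3 and x3 or x1) and x4 or not x1 or x4
= not x1 and x4 or not x1 or x4
= not x1 or x4
This depends on x1, x4, so it is not a constant.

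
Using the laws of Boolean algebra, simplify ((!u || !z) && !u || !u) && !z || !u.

!u

((!u || !z) && !u || !u) && !z || !u
= (!u || !u) && !z || !u   [absorption]
= !u && !z || !u   [idempotence]
= !u   [absorption]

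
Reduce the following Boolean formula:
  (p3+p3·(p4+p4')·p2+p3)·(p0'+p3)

p3

(p3+p3·(p4+p4')·p2+p3)·(p0'+p3)
= (p3+p3·p2+p3)·(p0'+p3)   — complement / identity
= (p3+p3)·(p0'+p3)   — absorption
= p3+p3·p0'   — distribution
= p3   — absorption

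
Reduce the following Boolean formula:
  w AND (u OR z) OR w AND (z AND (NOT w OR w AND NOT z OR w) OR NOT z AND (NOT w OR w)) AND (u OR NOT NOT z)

w AND (u OR z) OR w AND (z AND (NOT w OR w AND NOT z OR w) OR NOT z AND (NOT w OR w)) AND (u OR NOT NOT z)
= w AND (u OR z) OR w AND (z AND (NOT w OR w AND NOT z OR w) OR NOT z AND (NOT w OR w)) AND (u OR z)
= w AND (u OR z) OR w AND (z AND (NOT w OR w) OR NOT z AND (NOT w OR w)) AND (u OR z)
= w AND (u OR z) OR w AND (NOT w OR w) AND (u OR z)
= w AND (u OR z) OR w AND (u OR z)
= w AND (u OR z)

w AND (u OR z)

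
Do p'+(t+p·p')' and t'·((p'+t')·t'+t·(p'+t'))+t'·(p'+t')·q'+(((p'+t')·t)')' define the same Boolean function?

Yes

E1: p'+(t+p·p')'
    = p'+t'   — complement / identity
E2: t'·((p'+t')·t'+t·(p'+t'))+t'·(p'+t')·q'+(((p'+t')·t)')'
    = t'·((p'+t')·t'+t·(p'+t'))+t'·(p'+t')·q'+(p'+t')·t   — double negation
    = t'·(p'+t')+t'·(p'+t')·q'+(p'+t')·t   — distribution
    = t'·(p'+t')+(p'+t')·t   — absorption
    = p'+t'   — distribution
Both reduce to p'+t', so they are equivalent.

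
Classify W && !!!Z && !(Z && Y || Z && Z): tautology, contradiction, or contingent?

W && !!!Z && !(Z && Y || Z && Z)
= W && !!!Z && !(Z && Y || Z)   — idempotence
= W && !!!Z && !Z   — absorption
= W && !Z && !Z   — double negation
= W && !Z   — idempotence
This depends on W, Z, so it is not a constant.

contingent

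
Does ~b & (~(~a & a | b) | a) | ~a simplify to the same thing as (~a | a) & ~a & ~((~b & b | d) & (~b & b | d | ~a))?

No

E1: ~b & (~(~a & a | b) | a) | ~a
    = ~b & (~b | a) | ~a
    = ~b | ~a
E2: (~a | a) & ~a & ~((~b & b | d) & (~b & b | d | ~a))
    = (~a | a) & ~a & ~(~b & b | d)
    = (~a | a) & ~a & ~d
    = ~a & ~d
These differ: at a=0, b=0, d=1, E1 = 1 but E2 = 0.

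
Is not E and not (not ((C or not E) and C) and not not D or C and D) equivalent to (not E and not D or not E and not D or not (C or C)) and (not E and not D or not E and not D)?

E1: not E and not (not ((C or not E) and C) and not not D or C and D)
    = not E and not (not C and not not D or C and D)
    = not E and not (not C and D or C and D)
    = not E and not D
E2: (not E and not D or not E and not D or not (C or C)) and (not E and not D or not E and not D)
    = (not E and not D or not E and not D or not C) and (not E and not D or not E and not D)
    = not E and not D or not E and not D
    = not E and not D
Both reduce to not E and not D, so they are equivalent.

Yes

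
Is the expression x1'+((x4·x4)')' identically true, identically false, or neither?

neither

x1'+((x4·x4)')'
= x1'+x4·x4   — double negation
= x1'+x4   — idempotence
This depends on x1, x4, so it is not a constant.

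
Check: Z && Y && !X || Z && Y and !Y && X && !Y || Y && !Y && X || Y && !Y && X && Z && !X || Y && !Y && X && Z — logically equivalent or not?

No

E1: Z && Y && !X || Z && Y
    = Z && Y   [absorption]
E2: !Y && X && !Y || Y && !Y && X || Y && !Y && X && Z && !X || Y && !Y && X && Z
    = !Y && X && !Y || Y && !Y && X || Y && !Y && X && Z   [absorption]
    = !Y && X && !Y || Y && !Y && X   [absorption]
    = !Y && X   [distribution]
These differ: at X=1, Y=0, Z=1, E1 = 0 but E2 = 1.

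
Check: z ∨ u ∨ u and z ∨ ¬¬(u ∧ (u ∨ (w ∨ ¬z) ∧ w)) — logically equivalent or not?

Yes

E1: z ∨ u ∨ u
    = z ∨ u
E2: z ∨ ¬¬(u ∧ (u ∨ (w ∨ ¬z) ∧ w))
    = z ∨ u ∧ (u ∨ (w ∨ ¬z) ∧ w)
    = z ∨ u ∧ (u ∨ w)
    = z ∨ u
Both reduce to z ∨ u, so they are equivalent.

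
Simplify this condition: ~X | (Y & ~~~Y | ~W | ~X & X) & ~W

~X | ~W

~X | (Y & ~~~Y | ~W | ~X & X) & ~W
= ~X | (Y & ~~~Y | ~W) & ~W   (complement / identity)
= ~X | (Y & ~Y | ~W) & ~W   (double negation)
= ~X | ~W & ~W   (complement / identity)
= ~X | ~W   (idempotence)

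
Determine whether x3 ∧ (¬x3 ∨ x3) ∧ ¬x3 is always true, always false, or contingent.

x3 ∧ (¬x3 ∨ x3) ∧ ¬x3
= x3 ∧ ¬x3   (complement / identity)
= False   (complement)

always false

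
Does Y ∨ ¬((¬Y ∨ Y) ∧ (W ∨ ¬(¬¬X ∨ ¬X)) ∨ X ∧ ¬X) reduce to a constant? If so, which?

no

Y ∨ ¬((¬Y ∨ Y) ∧ (W ∨ ¬(¬¬X ∨ ¬X)) ∨ X ∧ ¬X)
= Y ∨ ¬((¬Y ∨ Y) ∧ (W ∨ ¬(¬¬X ∨ ¬X)))   — complement / identity
= Y ∨ ¬((¬Y ∨ Y) ∧ (W ∨ ¬X ∧ X))   — De Morgan
= Y ∨ ¬((¬Y ∨ Y) ∧ W)   — complement / identity
= Y ∨ ¬W   — complement / identity
This depends on W, Y, so it is not a constant.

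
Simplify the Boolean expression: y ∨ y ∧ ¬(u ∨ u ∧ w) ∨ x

y ∨ x

y ∨ y ∧ ¬(u ∨ u ∧ w) ∨ x
= y ∨ y ∧ ¬u ∨ x   — absorption
= y ∨ x   — absorption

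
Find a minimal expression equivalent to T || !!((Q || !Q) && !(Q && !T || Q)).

T || !Q

T || !!((Q || !Q) && !(Q && !T || Q))
= T || !!((Q || !Q) && !Q)   (absorption)
= T || (Q || !Q) && !Q   (double negation)
= T || !Q   (complement / identity)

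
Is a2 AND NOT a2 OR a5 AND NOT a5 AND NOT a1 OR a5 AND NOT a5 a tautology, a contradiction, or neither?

a2 AND NOT a2 OR a5 AND NOT a5 AND NOT a1 OR a5 AND NOT a5
= a5 AND NOT a5 AND NOT a1 OR a5 AND NOT a5   (complement / identity)
= a5 AND NOT a5   (absorption)
= FALSE   (complement)

contradiction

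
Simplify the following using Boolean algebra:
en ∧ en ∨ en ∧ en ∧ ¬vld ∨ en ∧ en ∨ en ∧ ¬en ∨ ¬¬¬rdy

en ∧ en ∨ en ∧ en ∧ ¬vld ∨ en ∧ en ∨ en ∧ ¬en ∨ ¬¬¬rdy
= en ∧ en ∨ en ∧ en ∨ en ∧ ¬en ∨ ¬¬¬rdy   [absorption]
= en ∧ en ∨ en ∧ ¬en ∨ ¬¬¬rdy   [idempotence]
= en ∧ en ∨ en ∧ ¬en ∨ ¬rdy   [double negation]
= en ∨ ¬rdy   [distribution]

en ∨ ¬rdy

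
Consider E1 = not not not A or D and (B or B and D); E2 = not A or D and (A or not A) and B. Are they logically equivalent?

E1: not not not A or D and (B or B and D)
    = not not not A or D and B   (absorption)
    = not A or D and B   (double negation)
E2: not A or D and (A or not A) and B
    = not A or D and B   (complement / identity)
Both reduce to not A or D and B, so they are equivalent.

Yes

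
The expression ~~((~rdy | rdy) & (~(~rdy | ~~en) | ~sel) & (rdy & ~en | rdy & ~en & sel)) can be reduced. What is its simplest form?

~~((~rdy | rdy) & (~(~rdy | ~~en) | ~sel) & (rdy & ~en | rdy & ~en & sel))
= ~~((~rdy | rdy) & (~(~rdy | ~~en) | ~sel) & rdy & ~en)   [absorption]
= ~~((~(~rdy | ~~en) | ~sel) & rdy & ~en)   [complement / identity]
= (~(~rdy | ~~en) | ~sel) & rdy & ~en   [double negation]
= (rdy & ~en | ~sel) & rdy & ~en   [De Morgan]
= rdy & ~en   [absorption]

rdy & ~en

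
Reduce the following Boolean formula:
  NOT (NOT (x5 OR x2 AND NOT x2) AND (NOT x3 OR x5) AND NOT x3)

x5 OR x3

NOT (NOT (x5 OR x2 AND NOT x2) AND (NOT x3 OR x5) AND NOT x3)
= NOT (NOT x5 AND (NOT x3 OR x5) AND NOT x3)   [complement / identity]
= NOT (NOT x5 AND NOT x3)   [absorption]
= x5 OR x3   [De Morgan]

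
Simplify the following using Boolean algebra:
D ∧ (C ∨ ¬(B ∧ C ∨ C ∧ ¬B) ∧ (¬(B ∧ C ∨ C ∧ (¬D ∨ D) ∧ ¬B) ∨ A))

D

D ∧ (C ∨ ¬(B ∧ C ∨ C ∧ ¬B) ∧ (¬(B ∧ C ∨ C ∧ (¬D ∨ D) ∧ ¬B) ∨ A))
= D ∧ (C ∨ ¬(B ∧ C ∨ C ∧ ¬B) ∧ (¬(B ∧ C ∨ C ∧ ¬B) ∨ A))
= D ∧ (C ∨ ¬(B ∧ C ∨ C ∧ ¬B))
= D ∧ (C ∨ ¬C)
= D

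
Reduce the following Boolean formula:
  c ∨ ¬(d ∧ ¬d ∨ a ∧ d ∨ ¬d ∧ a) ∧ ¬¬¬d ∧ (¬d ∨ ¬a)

c ∨ ¬a ∧ ¬d

c ∨ ¬(d ∧ ¬d ∨ a ∧ d ∨ ¬d ∧ a) ∧ ¬¬¬d ∧ (¬d ∨ ¬a)
= c ∨ ¬(a ∧ d ∨ ¬d ∧ a) ∧ ¬¬¬d ∧ (¬d ∨ ¬a)   [complement / identity]
= c ∨ ¬a ∧ ¬¬¬d ∧ (¬d ∨ ¬a)   [distribution]
= c ∨ ¬a ∧ ¬d ∧ (¬d ∨ ¬a)   [double negation]
= c ∨ ¬a ∧ ¬d   [absorption]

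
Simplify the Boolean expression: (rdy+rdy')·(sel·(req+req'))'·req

(rdy+rdy')·(sel·(req+req'))'·req
= (sel·(req+req'))'·req   [complement / identity]
= sel'·req   [complement / identity]

sel'·req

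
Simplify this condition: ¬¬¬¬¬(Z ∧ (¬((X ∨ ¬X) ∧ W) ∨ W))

¬¬¬¬¬(Z ∧ (¬((X ∨ ¬X) ∧ W) ∨ W))
= ¬¬¬(Z ∧ (¬((X ∨ ¬X) ∧ W) ∨ W))   — double negation
= ¬¬¬(Z ∧ (¬W ∨ W))   — complement / identity
= ¬¬¬Z   — complement / identity
= ¬Z   — double negation

¬Z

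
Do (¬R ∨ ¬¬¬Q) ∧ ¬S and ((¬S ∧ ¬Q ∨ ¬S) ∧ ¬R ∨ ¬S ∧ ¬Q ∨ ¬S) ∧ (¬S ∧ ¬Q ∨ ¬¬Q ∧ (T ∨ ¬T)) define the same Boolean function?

E1: (¬R ∨ ¬¬¬Q) ∧ ¬S
    = (¬R ∨ ¬Q) ∧ ¬S   — double negation
E2: ((¬S ∧ ¬Q ∨ ¬S) ∧ ¬R ∨ ¬S ∧ ¬Q ∨ ¬S) ∧ (¬S ∧ ¬Q ∨ ¬¬Q ∧ (T ∨ ¬T))
    = (¬S ∧ ¬Q ∨ ¬S) ∧ (¬S ∧ ¬Q ∨ ¬¬Q ∧ (T ∨ ¬T))   — absorption
    = ¬S ∧ ¬¬Q ∧ (T ∨ ¬T) ∨ ¬S ∧ ¬Q   — distribution
    = ¬S ∧ ¬¬Q ∨ ¬S ∧ ¬Q   — complement / identity
    = ¬S ∧ Q ∨ ¬S ∧ ¬Q   — double negation
    = ¬S   — distribution
These differ: at Q=1, R=1, S=0, T=0, E1 = 0 but E2 = 1.

No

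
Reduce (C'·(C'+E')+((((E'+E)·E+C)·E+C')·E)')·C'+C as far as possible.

1

(C'·(C'+E')+((((E'+E)·E+C)·E+C')·E)')·C'+C
= (C'·(C'+E')+(((E+C)·E+C')·E)')·C'+C   (complement / identity)
= (C'+(((E+C)·E+C')·E)')·C'+C   (absorption)
= (C'+((E+C')·E)')·C'+C   (absorption)
= (C'+E')·C'+C   (absorption)
= C'+C   (absorption)
= 1   (complement)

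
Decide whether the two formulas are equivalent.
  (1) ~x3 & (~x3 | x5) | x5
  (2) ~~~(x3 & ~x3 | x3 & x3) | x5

E1: ~x3 & (~x3 | x5) | x5
    = ~x3 | x5   [absorption]
E2: ~~~(x3 & ~x3 | x3 & x3) | x5
    = ~~~x3 | x5   [distribution]
    = ~x3 | x5   [double negation]
Both reduce to ~x3 | x5, so they are equivalent.

Yes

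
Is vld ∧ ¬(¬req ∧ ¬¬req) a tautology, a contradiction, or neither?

vld ∧ ¬(¬req ∧ ¬¬req)
= vld ∧ (req ∨ ¬req)
= vld
This depends on vld, so it is not a constant.

neither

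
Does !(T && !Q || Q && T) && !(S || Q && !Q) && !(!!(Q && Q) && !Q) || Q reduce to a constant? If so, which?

no

!(T && !Q || Q && T) && !(S || Q && !Q) && !(!!(Q && Q) && !Q) || Q
= !(T && !Q || Q && T) && !(S || Q && !Q) && (!(Q && Q) || Q) || Q   [De Morgan]
= !(T && !Q || Q && T) && !(S || Q && !Q) && (!Q || Q) || Q   [idempotence]
= !T && !(S || Q && !Q) && (!Q || Q) || Q   [distribution]
= !T && !(S || Q && !Q) || Q   [complement / identity]
= !T && !S || Q   [complement / identity]
This depends on Q, S, T, so it is not a constant.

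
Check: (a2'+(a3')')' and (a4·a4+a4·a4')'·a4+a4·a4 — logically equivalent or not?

No

E1: (a2'+(a3')')'
    = a2·a3'   — De Morgan
E2: (a4·a4+a4·a4')'·a4+a4·a4
    = a4'·a4+a4·a4   — distribution
    = a4   — distribution
These differ: at a2=0, a3=0, a4=1, E1 = 0 but E2 = 1.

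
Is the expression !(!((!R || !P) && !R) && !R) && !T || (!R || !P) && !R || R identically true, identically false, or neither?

identically true

!(!((!R || !P) && !R) && !R) && !T || (!R || !P) && !R || R
= ((!R || !P) && !R || R) && !T || (!R || !P) && !R || R   (De Morgan)
= (!R || !P) && !R || R   (absorption)
= !R || R   (absorption)
= true   (complement)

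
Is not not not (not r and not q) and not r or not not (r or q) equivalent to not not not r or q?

E1: not not not (not r and not q) and not r or not not (r or q)
    = not not (r or q) and not r or not not (r or q)   [De Morgan]
    = not not (r or q)   [absorption]
    = r or q   [double negation]
E2: not not not r or q
    = not r or q   [double negation]
These differ: at q=0, r=0, E1 = 0 but E2 = 1.

No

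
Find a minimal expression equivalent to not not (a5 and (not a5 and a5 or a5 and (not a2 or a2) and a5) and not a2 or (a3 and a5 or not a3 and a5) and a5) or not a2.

not not (a5 and (not a5 and a5 or a5 and (not a2 or a2) and a5) and not a2 or (a3 and a5 or not a3 and a5) and a5) or not a2
= not not (a5 and (not a5 and a5 or a5 and a5) and not a2 or (a3 and a5 or not a3 and a5) and a5) or not a2
= not not (a5 and a5 and not a2 or (a3 and a5 or not a3 and a5) and a5) or not a2
= a5 and a5 and not a2 or (a3 and a5 or not a3 and a5) and a5 or not a2
= a5 and a5 and not a2 or a5 and a5 or not a2
= a5 and a5 or not a2
= a5 or not a2

a5 or not a2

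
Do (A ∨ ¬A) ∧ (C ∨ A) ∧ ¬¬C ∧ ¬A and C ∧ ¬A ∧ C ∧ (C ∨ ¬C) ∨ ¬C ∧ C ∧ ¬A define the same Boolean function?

E1: (A ∨ ¬A) ∧ (C ∨ A) ∧ ¬¬C ∧ ¬A
    = (A ∨ ¬A) ∧ (C ∨ A) ∧ C ∧ ¬A
    = (C ∨ A) ∧ C ∧ ¬A
    = C ∧ ¬A
E2: C ∧ ¬A ∧ C ∧ (C ∨ ¬C) ∨ ¬C ∧ C ∧ ¬A
    = C ∧ ¬A ∧ C ∨ ¬C ∧ C ∧ ¬A
    = C ∧ ¬A
Both reduce to C ∧ ¬A, so they are equivalent.

Yes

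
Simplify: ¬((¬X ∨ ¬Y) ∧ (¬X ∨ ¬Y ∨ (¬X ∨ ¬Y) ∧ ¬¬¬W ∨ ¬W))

¬((¬X ∨ ¬Y) ∧ (¬X ∨ ¬Y ∨ (¬X ∨ ¬Y) ∧ ¬¬¬W ∨ ¬W))
= ¬((¬X ∨ ¬Y) ∧ (¬X ∨ ¬Y ∨ (¬X ∨ ¬Y) ∧ ¬W ∨ ¬W))
= ¬((¬X ∨ ¬Y) ∧ (¬X ∨ ¬Y ∨ ¬W))
= ¬(¬X ∨ ¬Y)
= X ∧ Y

X ∧ Y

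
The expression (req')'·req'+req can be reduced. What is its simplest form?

(req')'·req'+req
= req·req'+req   (double negation)
= req   (complement / identity)

req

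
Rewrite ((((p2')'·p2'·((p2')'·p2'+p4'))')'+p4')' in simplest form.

p4

((((p2')'·p2'·((p2')'·p2'+p4'))')'+p4')'
= ((((p2')'·p2')')'+p4')'   [absorption]
= ((p2'+p2)'+p4')'   [De Morgan]
= (p2'+p2)·p4   [De Morgan]
= p4   [complement / identity]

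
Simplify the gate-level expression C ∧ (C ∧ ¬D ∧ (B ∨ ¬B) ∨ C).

C

C ∧ (C ∧ ¬D ∧ (B ∨ ¬B) ∨ C)
= C ∧ (C ∧ ¬D ∨ C)
= C ∧ C
= C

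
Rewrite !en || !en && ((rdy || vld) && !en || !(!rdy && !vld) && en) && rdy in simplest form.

!en

!en || !en && ((rdy || vld) && !en || !(!rdy && !vld) && en) && rdy
= !en || !en && ((rdy || vld) && !en || (rdy || vld) && en) && rdy
= !en || !en && (rdy || vld) && rdy
= !en || !en && rdy
= !en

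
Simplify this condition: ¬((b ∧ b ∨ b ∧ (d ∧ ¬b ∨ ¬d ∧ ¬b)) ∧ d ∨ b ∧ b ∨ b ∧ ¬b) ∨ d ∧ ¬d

¬((b ∧ b ∨ b ∧ (d ∧ ¬b ∨ ¬d ∧ ¬b)) ∧ d ∨ b ∧ b ∨ b ∧ ¬b) ∨ d ∧ ¬d
= ¬((b ∧ b ∨ b ∧ ¬b) ∧ d ∨ b ∧ b ∨ b ∧ ¬b) ∨ d ∧ ¬d   — distribution
= ¬(b ∧ b ∨ b ∧ ¬b) ∨ d ∧ ¬d   — absorption
= ¬b ∨ d ∧ ¬d   — distribution
= ¬b   — complement / identity

¬b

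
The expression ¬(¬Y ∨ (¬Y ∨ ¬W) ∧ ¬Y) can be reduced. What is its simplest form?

¬(¬Y ∨ (¬Y ∨ ¬W) ∧ ¬Y)
= ¬(¬Y ∨ ¬Y)   [absorption]
= Y ∧ Y   [De Morgan]
= Y   [idempotence]

Y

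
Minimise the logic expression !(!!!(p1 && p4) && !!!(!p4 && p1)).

p1

!(!!!(p1 && p4) && !!!(!p4 && p1))
= !!(p1 && p4) || !!(!p4 && p1)   — De Morgan
= p1 && p4 || !!(!p4 && p1)   — double negation
= p1 && p4 || !p4 && p1   — double negation
= p1   — distribution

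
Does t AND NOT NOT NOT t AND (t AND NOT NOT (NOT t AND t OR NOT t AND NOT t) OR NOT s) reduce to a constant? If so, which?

t AND NOT NOT NOT t AND (t AND NOT NOT (NOT t AND t OR NOT t AND NOT t) OR NOT s)
= t AND NOT NOT NOT t AND (t AND NOT NOT NOT t OR NOT s)   [distribution]
= t AND NOT NOT NOT t   [absorption]
= t AND NOT t   [double negation]
= FALSE   [complement]

yes, False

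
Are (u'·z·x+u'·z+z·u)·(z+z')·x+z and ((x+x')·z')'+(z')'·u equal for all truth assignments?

E1: (u'·z·x+u'·z+z·u)·(z+z')·x+z
    = (u'·z+z·u)·(z+z')·x+z   (absorption)
    = z·(z+z')·x+z   (distribution)
    = z·x+z   (complement / identity)
    = z   (absorption)
E2: ((x+x')·z')'+(z')'·u
    = (z')'+(z')'·u   (complement / identity)
    = (z')'   (absorption)
    = z   (double negation)
Both reduce to z, so they are equivalent.

Yes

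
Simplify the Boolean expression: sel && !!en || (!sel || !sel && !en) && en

sel && !!en || (!sel || !sel && !en) && en
= sel && en || (!sel || !sel && !en) && en   — double negation
= sel && en || !sel && en   — absorption
= en   — distribution

en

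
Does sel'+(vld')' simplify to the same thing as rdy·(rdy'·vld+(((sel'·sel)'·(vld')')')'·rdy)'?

No

E1: sel'+(vld')'
    = sel'+vld   [double negation]
E2: rdy·(rdy'·vld+(((sel'·sel)'·(vld')')')'·rdy)'
    = rdy·(rdy'·vld+(sel'·sel+vld')'·rdy)'   [De Morgan]
    = rdy·(rdy'·vld+(vld')'·rdy)'   [complement / identity]
    = rdy·(rdy'·vld+vld·rdy)'   [double negation]
    = rdy·vld'   [distribution]
These differ: at rdy=0, sel=0, vld=1, E1 = 1 but E2 = 0.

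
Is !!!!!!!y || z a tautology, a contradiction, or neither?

neither

!!!!!!!y || z
= !!!!!y || z   — double negation
= !!!y || z   — double negation
= !y || z   — double negation
This depends on y, z, so it is not a constant.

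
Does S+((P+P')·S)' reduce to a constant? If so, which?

S+((P+P')·S)'
= S+S'   (complement / identity)
= 1   (complement)

yes, True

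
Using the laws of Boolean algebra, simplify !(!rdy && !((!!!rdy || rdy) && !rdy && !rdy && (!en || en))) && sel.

!(!rdy && !((!!!rdy || rdy) && !rdy && !rdy && (!en || en))) && sel
= !(!rdy && !((!rdy || rdy) && !rdy && !rdy && (!en || en))) && sel   (double negation)
= !(!rdy && !((!rdy || rdy) && !rdy && (!en || en))) && sel   (idempotence)
= (rdy || (!rdy || rdy) && !rdy && (!en || en)) && sel   (De Morgan)
= (rdy || !rdy && (!en || en)) && sel   (complement / identity)
= (rdy || !rdy) && sel   (complement / identity)
= sel   (complement / identity)

sel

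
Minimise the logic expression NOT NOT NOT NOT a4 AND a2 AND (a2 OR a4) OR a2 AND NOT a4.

a2

NOT NOT NOT NOT a4 AND a2 AND (a2 OR a4) OR a2 AND NOT a4
= NOT NOT NOT NOT a4 AND a2 OR a2 AND NOT a4   — absorption
= NOT NOT a4 AND a2 OR a2 AND NOT a4   — double negation
= a4 AND a2 OR a2 AND NOT a4   — double negation
= a2   — distribution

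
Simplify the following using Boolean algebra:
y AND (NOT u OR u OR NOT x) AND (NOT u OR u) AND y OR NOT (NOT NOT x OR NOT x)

y

y AND (NOT u OR u OR NOT x) AND (NOT u OR u) AND y OR NOT (NOT NOT x OR NOT x)
= y AND (NOT u OR u) AND y OR NOT (NOT NOT x OR NOT x)
= y AND y OR NOT (NOT NOT x OR NOT x)
= y OR NOT (NOT NOT x OR NOT x)
= y OR NOT x AND x
= y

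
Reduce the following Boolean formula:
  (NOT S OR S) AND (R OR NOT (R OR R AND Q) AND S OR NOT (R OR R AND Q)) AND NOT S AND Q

(NOT S OR S) AND (R OR NOT (R OR R AND Q) AND S OR NOT (R OR R AND Q)) AND NOT S AND Q
= (NOT S OR S) AND (R OR NOT (R OR R AND Q)) AND NOT S AND Q   (absorption)
= (NOT S OR S) AND (R OR NOT R) AND NOT S AND Q   (absorption)
= (R OR NOT R) AND NOT S AND Q   (complement / identity)
= NOT S AND Q   (complement / identity)

NOT S AND Q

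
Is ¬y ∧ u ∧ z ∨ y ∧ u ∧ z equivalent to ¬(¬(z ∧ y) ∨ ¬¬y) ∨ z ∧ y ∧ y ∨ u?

No

E1: ¬y ∧ u ∧ z ∨ y ∧ u ∧ z
    = u ∧ z   (distribution)
E2: ¬(¬(z ∧ y) ∨ ¬¬y) ∨ z ∧ y ∧ y ∨ u
    = z ∧ y ∧ ¬y ∨ z ∧ y ∧ y ∨ u   (De Morgan)
    = z ∧ y ∨ u   (distribution)
These differ: at u=1, y=1, z=0, E1 = 0 but E2 = 1.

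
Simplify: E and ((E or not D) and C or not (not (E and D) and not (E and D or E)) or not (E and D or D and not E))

E and ((E or not D) and C or not (not (E and D) and not (E and D or E)) or not (E and D or D and not E))
= E and ((E or not D) and C or not (not (E and D) and not E) or not (E and D or D and not E))   — absorption
= E and ((E or not D) and C or E and D or E or not (E and D or D and not E))   — De Morgan
= E and ((E or not D) and C or E and D or E or not D)   — distribution
= E and ((E or not D) and C or E or not D)   — absorption
= E and (E or not D)   — absorption
= E   — absorption

E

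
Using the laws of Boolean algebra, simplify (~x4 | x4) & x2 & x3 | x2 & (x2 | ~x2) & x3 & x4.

x2 & x3

(~x4 | x4) & x2 & x3 | x2 & (x2 | ~x2) & x3 & x4
= (~x4 | x4) & x2 & x3 | x2 & x3 & x4   — complement / identity
= x2 & x3 | x2 & x3 & x4   — complement / identity
= x2 & x3   — absorption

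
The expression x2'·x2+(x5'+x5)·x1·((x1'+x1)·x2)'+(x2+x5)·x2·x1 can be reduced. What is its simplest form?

x1

x2'·x2+(x5'+x5)·x1·((x1'+x1)·x2)'+(x2+x5)·x2·x1
= (x5'+x5)·x1·((x1'+x1)·x2)'+(x2+x5)·x2·x1   [complement / identity]
= (x5'+x5)·x1·x2'+(x2+x5)·x2·x1   [complement / identity]
= (x5'+x5)·x1·x2'+x2·x1   [absorption]
= x1·x2'+x2·x1   [complement / identity]
= x1   [distribution]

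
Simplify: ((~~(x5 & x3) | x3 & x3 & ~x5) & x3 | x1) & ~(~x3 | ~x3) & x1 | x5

((~~(x5 & x3) | x3 & x3 & ~x5) & x3 | x1) & ~(~x3 | ~x3) & x1 | x5
= ((~~(x5 & x3) | x3 & ~x5) & x3 | x1) & ~(~x3 | ~x3) & x1 | x5   (idempotence)
= ((x5 & x3 | x3 & ~x5) & x3 | x1) & ~(~x3 | ~x3) & x1 | x5   (double negation)
= (x3 & x3 | x1) & ~(~x3 | ~x3) & x1 | x5   (distribution)
= (x3 & x3 | x1) & x3 & x3 & x1 | x5   (De Morgan)
= x3 & x3 & x1 | x5   (absorption)
= x3 & x1 | x5   (idempotence)

x3 & x1 | x5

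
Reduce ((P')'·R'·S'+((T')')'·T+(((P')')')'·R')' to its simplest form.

((P')'·R'·S'+((T')')'·T+(((P')')')'·R')'
= ((P')'·R'·S'+T'·T+(((P')')')'·R')'   (double negation)
= ((P')'·R'·S'+T'·T+(P')'·R')'   (double negation)
= ((P')'·R'·S'+(P')'·R')'   (complement / identity)
= ((P')'·R')'   (absorption)
= P'+R   (De Morgan)

P'+R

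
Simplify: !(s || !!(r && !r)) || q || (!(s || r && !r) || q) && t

!(s || !!(r && !r)) || q || (!(s || r && !r) || q) && t
= !(s || r && !r) || q || (!(s || r && !r) || q) && t   (double negation)
= !(s || r && !r) || q   (absorption)
= !s || q   (complement / identity)

!s || q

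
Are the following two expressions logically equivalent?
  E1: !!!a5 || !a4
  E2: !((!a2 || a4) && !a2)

No

E1: !!!a5 || !a4
    = !a5 || !a4   — double negation
E2: !((!a2 || a4) && !a2)
    = !!a2   — absorption
    = a2   — double negation
These differ: at a2=0, a4=1, a5=0, E1 = 1 but E2 = 0.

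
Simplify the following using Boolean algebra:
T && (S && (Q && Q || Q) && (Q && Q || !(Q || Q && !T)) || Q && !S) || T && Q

T && Q

T && (S && (Q && Q || Q) && (Q && Q || !(Q || Q && !T)) || Q && !S) || T && Q
= T && (S && (Q && Q || Q) && (Q && Q || !Q) || Q && !S) || T && Q
= T && (S && (Q && Q || Q && !Q) || Q && !S) || T && Q
= T && (S && Q || Q && !S) || T && Q
= T && Q || T && Q
= T && Q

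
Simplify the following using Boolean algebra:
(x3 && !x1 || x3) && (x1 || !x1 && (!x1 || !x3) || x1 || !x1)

(x3 && !x1 || x3) && (x1 || !x1 && (!x1 || !x3) || x1 || !x1)
= (x3 && !x1 || x3) && (x1 || !x1 || x1 || !x1)   — absorption
= x3 && (x1 || !x1 || x1 || !x1)   — absorption
= x3 && (x1 || !x1)   — idempotence
= x3   — complement / identity

x3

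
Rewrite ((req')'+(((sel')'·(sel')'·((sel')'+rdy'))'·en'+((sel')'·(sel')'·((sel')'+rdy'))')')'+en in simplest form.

((req')'+(((sel')'·(sel')'·((sel')'+rdy'))'·en'+((sel')'·(sel')'·((sel')'+rdy'))')')'+en
= ((req')'+(((sel')'·(sel')'·((sel')'+rdy'))')')'+en   (absorption)
= ((req')'+(((sel')'·((sel')'+rdy'))')')'+en   (idempotence)
= ((req')'+(((sel')')')')'+en   (absorption)
= ((req')'+(sel')')'+en   (double negation)
= req'·sel'+en   (De Morgan)

req'·sel'+en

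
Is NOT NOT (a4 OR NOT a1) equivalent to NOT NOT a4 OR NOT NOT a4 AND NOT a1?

E1: NOT NOT (a4 OR NOT a1)
    = a4 OR NOT a1   — double negation
E2: NOT NOT a4 OR NOT NOT a4 AND NOT a1
    = NOT NOT a4   — absorption
    = a4   — double negation
These differ: at a1=0, a4=0, E1 = 1 but E2 = 0.

No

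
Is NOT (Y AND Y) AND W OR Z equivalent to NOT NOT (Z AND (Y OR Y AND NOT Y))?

No

E1: NOT (Y AND Y) AND W OR Z
    = NOT Y AND W OR Z   (idempotence)
E2: NOT NOT (Z AND (Y OR Y AND NOT Y))
    = NOT NOT (Z AND Y)   (complement / identity)
    = Z AND Y   (double negation)
These differ: at W=1, Y=0, Z=1, E1 = 1 but E2 = 0.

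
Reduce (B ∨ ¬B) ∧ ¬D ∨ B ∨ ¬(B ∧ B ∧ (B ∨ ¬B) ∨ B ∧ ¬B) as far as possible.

(B ∨ ¬B) ∧ ¬D ∨ B ∨ ¬(B ∧ B ∧ (B ∨ ¬B) ∨ B ∧ ¬B)
= (B ∨ ¬B) ∧ ¬D ∨ B ∨ ¬(B ∧ B ∨ B ∧ ¬B)   [complement / identity]
= (B ∨ ¬B) ∧ ¬D ∨ B ∨ ¬B   [distribution]
= B ∨ ¬B   [absorption]
= True   [complement]

True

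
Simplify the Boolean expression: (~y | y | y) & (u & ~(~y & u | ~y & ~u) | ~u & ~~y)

y

(~y | y | y) & (u & ~(~y & u | ~y & ~u) | ~u & ~~y)
= (~y | y | y) & (u & ~~y | ~u & ~~y)   — distribution
= (~y | y) & (u & ~~y | ~u & ~~y)   — idempotence
= (~y | y) & ~~y   — distribution
= ~~y   — complement / identity
= y   — double negation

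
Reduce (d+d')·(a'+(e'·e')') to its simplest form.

a'+e

(d+d')·(a'+(e'·e')')
= (d+d')·(a'+e+e)
= a'+e+e
= a'+e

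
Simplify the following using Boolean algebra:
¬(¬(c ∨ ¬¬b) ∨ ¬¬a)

(c ∨ b) ∧ ¬a

¬(¬(c ∨ ¬¬b) ∨ ¬¬a)
= (c ∨ ¬¬b) ∧ ¬a
= (c ∨ b) ∧ ¬a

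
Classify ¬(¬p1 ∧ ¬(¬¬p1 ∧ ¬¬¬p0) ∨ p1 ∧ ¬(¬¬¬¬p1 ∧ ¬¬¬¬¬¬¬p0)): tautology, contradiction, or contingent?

¬(¬p1 ∧ ¬(¬¬p1 ∧ ¬¬¬p0) ∨ p1 ∧ ¬(¬¬¬¬p1 ∧ ¬¬¬¬¬¬¬p0))
= ¬(¬p1 ∧ ¬(¬¬p1 ∧ ¬¬¬p0) ∨ p1 ∧ ¬(¬¬p1 ∧ ¬¬¬¬¬¬¬p0))   [double negation]
= ¬(¬p1 ∧ ¬(¬¬p1 ∧ ¬¬¬p0) ∨ p1 ∧ ¬(¬¬p1 ∧ ¬¬¬¬¬p0))   [double negation]
= ¬(¬p1 ∧ ¬(¬¬p1 ∧ ¬¬¬p0) ∨ p1 ∧ ¬(¬¬p1 ∧ ¬¬¬p0))   [double negation]
= ¬¬(¬¬p1 ∧ ¬¬¬p0)   [distribution]
= ¬(¬p1 ∨ ¬¬p0)   [De Morgan]
= p1 ∧ ¬p0   [De Morgan]
This depends on p0, p1, so it is not a constant.

contingent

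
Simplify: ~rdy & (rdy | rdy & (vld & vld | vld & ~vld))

0

~rdy & (rdy | rdy & (vld & vld | vld & ~vld))
= ~rdy & (rdy | rdy & vld)
= ~rdy & rdy
= 0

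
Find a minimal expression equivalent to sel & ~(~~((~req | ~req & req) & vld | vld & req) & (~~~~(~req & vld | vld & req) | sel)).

sel & ~(~~((~req | ~req & req) & vld | vld & req) & (~~~~(~req & vld | vld & req) | sel))
= sel & ~(~~((~req | ~req & req) & vld | vld & req) & (~~(~req & vld | vld & req) | sel))
= sel & ~(~~(~req & vld | vld & req) & (~~(~req & vld | vld & req) | sel))
= sel & ~~~(~req & vld | vld & req)
= sel & ~~~vld
= sel & ~vld

sel & ~vld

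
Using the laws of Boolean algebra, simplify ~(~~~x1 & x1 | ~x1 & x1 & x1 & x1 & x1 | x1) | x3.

~(~~~x1 & x1 | ~x1 & x1 & x1 & x1 & x1 | x1) | x3
= ~(~x1 & x1 | ~x1 & x1 & x1 & x1 & x1 | x1) | x3   (double negation)
= ~(~x1 & x1 | ~x1 & x1 & x1 | x1) | x3   (idempotence)
= ~(~x1 & x1 | ~x1 & x1 | x1) | x3   (idempotence)
= ~(~x1 & x1 | x1) | x3   (complement / identity)
= ~x1 | x3   (complement / identity)

~x1 | x3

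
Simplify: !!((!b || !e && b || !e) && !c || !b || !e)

!!((!b || !e && b || !e) && !c || !b || !e)
= (!b || !e && b || !e) && !c || !b || !e   — double negation
= (!b || !e) && !c || !b || !e   — absorption
= !b || !e   — absorption

!b || !e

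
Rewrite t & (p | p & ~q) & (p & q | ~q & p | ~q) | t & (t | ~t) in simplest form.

t

t & (p | p & ~q) & (p & q | ~q & p | ~q) | t & (t | ~t)
= t & (p | p & ~q) & (p | ~q) | t & (t | ~t)   [distribution]
= t & (p | p & ~q) & (p | ~q) | t   [complement / identity]
= t & p & (p | ~q) | t   [absorption]
= t & p | t   [absorption]
= t   [absorption]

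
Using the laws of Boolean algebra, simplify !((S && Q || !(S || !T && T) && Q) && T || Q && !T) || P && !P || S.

!Q || S

!((S && Q || !(S || !T && T) && Q) && T || Q && !T) || P && !P || S
= !((S && Q || !S && Q) && T || Q && !T) || P && !P || S   [complement / identity]
= !(Q && T || Q && !T) || P && !P || S   [distribution]
= !Q || P && !P || S   [distribution]
= !Q || S   [complement / identity]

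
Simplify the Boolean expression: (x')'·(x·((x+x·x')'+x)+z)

x

(x')'·(x·((x+x·x')'+x)+z)
= (x')'·(x·(x'+x)+z)   (complement / identity)
= (x')'·(x+z)   (complement / identity)
= x·(x+z)   (double negation)
= x   (absorption)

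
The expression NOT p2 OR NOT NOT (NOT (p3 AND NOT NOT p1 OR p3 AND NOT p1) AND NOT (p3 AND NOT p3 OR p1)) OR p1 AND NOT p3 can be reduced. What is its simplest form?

NOT p2 OR NOT p3

NOT p2 OR NOT NOT (NOT (p3 AND NOT NOT p1 OR p3 AND NOT p1) AND NOT (p3 AND NOT p3 OR p1)) OR p1 AND NOT p3
= NOT p2 OR NOT NOT (NOT (p3 AND NOT NOT p1 OR p3 AND NOT p1) AND NOT p1) OR p1 AND NOT p3   [complement / identity]
= NOT p2 OR NOT (p3 AND NOT NOT p1 OR p3 AND NOT p1) AND NOT p1 OR p1 AND NOT p3   [double negation]
= NOT p2 OR NOT (p3 AND p1 OR p3 AND NOT p1) AND NOT p1 OR p1 AND NOT p3   [double negation]
= NOT p2 OR NOT p3 AND NOT p1 OR p1 AND NOT p3   [distribution]
= NOT p2 OR NOT p3   [distribution]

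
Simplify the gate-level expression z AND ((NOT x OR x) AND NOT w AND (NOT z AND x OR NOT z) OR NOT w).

z AND NOT w

z AND ((NOT x OR x) AND NOT w AND (NOT z AND x OR NOT z) OR NOT w)
= z AND ((NOT x OR x) AND NOT w AND NOT z OR NOT w)   (absorption)
= z AND (NOT w AND NOT z OR NOT w)   (complement / identity)
= z AND NOT w   (absorption)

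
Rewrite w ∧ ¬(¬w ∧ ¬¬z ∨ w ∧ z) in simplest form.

w ∧ ¬(¬w ∧ ¬¬z ∨ w ∧ z)
= w ∧ ¬(¬w ∧ z ∨ w ∧ z)   (double negation)
= w ∧ ¬z   (distribution)

w ∧ ¬z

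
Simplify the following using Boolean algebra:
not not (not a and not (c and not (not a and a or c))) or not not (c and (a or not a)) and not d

not not (not a and not (c and not (not a and a or c))) or not not (c and (a or not a)) and not d
= not not (not a and not (c and not (not a and a or c))) or not not c and not d
= not (a or c and not (not a and a or c)) or not not c and not d
= not (a or c and not (not a and a or c)) or c and not d
= not (a or c and not c) or c and not d
= not a or c and not d

not a or c and not d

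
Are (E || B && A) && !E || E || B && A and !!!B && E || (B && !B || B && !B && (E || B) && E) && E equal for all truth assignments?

No

E1: (E || B && A) && !E || E || B && A
    = E || B && A   [absorption]
E2: !!!B && E || (B && !B || B && !B && (E || B) && E) && E
    = !!!B && E || (B && !B || B && !B && E) && E   [absorption]
    = !!!B && E || B && !B && E   [absorption]
    = (!!!B || B && !B) && E   [distribution]
    = !!!B && E   [complement / identity]
    = !B && E   [double negation]
These differ: at A=1, B=1, E=1, E1 = 1 but E2 = 0.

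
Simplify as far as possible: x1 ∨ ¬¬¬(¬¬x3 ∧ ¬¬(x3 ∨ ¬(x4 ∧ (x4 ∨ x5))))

x1 ∨ ¬¬¬(¬¬x3 ∧ ¬¬(x3 ∨ ¬(x4 ∧ (x4 ∨ x5))))
= x1 ∨ ¬¬(¬x3 ∨ ¬(x3 ∨ ¬(x4 ∧ (x4 ∨ x5))))   (De Morgan)
= x1 ∨ ¬¬(¬x3 ∨ ¬(x3 ∨ ¬x4))   (absorption)
= x1 ∨ ¬(x3 ∧ (x3 ∨ ¬x4))   (De Morgan)
= x1 ∨ ¬x3   (absorption)

x1 ∨ ¬x3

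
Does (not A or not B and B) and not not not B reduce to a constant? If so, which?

(not A or not B and B) and not not not B
= not A and not not not B   [complement / identity]
= not A and not B   [double negation]
This depends on A, B, so it is not a constant.

no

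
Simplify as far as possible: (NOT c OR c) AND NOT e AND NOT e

NOT e

(NOT c OR c) AND NOT e AND NOT e
= (NOT c OR c) AND NOT e
= NOT e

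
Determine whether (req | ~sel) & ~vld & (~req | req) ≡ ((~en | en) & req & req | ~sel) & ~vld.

Yes

E1: (req | ~sel) & ~vld & (~req | req)
    = (req | ~sel) & ~vld   (complement / identity)
E2: ((~en | en) & req & req | ~sel) & ~vld
    = ((~en | en) & req | ~sel) & ~vld   (idempotence)
    = (req | ~sel) & ~vld   (complement / identity)
Both reduce to (req | ~sel) & ~vld, so they are equivalent.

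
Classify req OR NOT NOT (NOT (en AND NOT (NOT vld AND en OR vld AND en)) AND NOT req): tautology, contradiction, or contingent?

tautology

req OR NOT NOT (NOT (en AND NOT (NOT vld AND en OR vld AND en)) AND NOT req)
= req OR NOT (en AND NOT (NOT vld AND en OR vld AND en) OR req)   — De Morgan
= req OR NOT (en AND NOT en OR req)   — distribution
= req OR NOT req   — complement / identity
= TRUE   — complement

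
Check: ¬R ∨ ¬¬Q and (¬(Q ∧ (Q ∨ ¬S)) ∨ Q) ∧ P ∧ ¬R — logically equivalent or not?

E1: ¬R ∨ ¬¬Q
    = ¬R ∨ Q
E2: (¬(Q ∧ (Q ∨ ¬S)) ∨ Q) ∧ P ∧ ¬R
    = (¬Q ∨ Q) ∧ P ∧ ¬R
    = P ∧ ¬R
These differ: at P=0, Q=1, R=1, S=0, E1 = 1 but E2 = 0.

No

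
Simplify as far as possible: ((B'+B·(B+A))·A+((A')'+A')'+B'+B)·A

((B'+B·(B+A))·A+((A')'+A')'+B'+B)·A
= ((B'+B·(B+A))·A+A'·A+B'+B)·A
= ((B'+B)·A+A'·A+B'+B)·A
= ((B'+B)·A+B'+B)·A
= (B'+B)·A
= A

A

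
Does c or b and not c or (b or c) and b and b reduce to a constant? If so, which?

no

c or b and not c or (b or c) and b and b
= c or b and not c or (b or c) and b   [idempotence]
= c or b and not c or b   [absorption]
= c or b   [absorption]
This depends on b, c, so it is not a constant.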